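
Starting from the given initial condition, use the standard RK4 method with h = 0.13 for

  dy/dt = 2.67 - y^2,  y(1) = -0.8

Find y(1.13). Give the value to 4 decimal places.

RK4: k1 = f(t_n, y_n); k2 = f(t_n + h/2, y_n + (h/2)·k1); k3 = f(t_n + h/2, y_n + (h/2)·k2); k4 = f(t_n + h, y_n + h·k3); y_{n+1} = y_n + (h/6)·(k1 + 2k2 + 2k3 + k4).
t=1.000000, y=-0.800000:
  k1 = f(1.000000, -0.800000) = 2.030000
  k2 = f(1.065000, -0.668050) = 2.223709
  k3 = f(1.065000, -0.655459) = 2.240374
  k4 = f(1.130000, -0.508751) = 2.411172
  y ← -0.800000 + (0.13/6)·(k1 + 2k2 + 2k3 + k4) = -0.510331
y(1.13) ≈ -0.5103

-0.5103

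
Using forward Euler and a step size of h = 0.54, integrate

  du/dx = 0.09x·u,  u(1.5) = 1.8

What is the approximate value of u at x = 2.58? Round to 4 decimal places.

2.1227

Euler: u_{n+1} = u_n + h·f(x_n, u_n).
x=1.500000, u=1.800000: f=0.243000 → u ← 1.800000 + 0.54·0.243000 = 1.931220
x=2.040000, u=1.931220: f=0.354572 → u ← 1.931220 + 0.54·0.354572 = 2.122689
u(2.58) ≈ 2.1227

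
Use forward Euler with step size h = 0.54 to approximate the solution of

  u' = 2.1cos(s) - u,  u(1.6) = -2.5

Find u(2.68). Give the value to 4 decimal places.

Euler: u_{n+1} = u_n + h·f(s_n, u_n).
s=1.600000, u=-2.500000: f=2.438681 → u ← -2.500000 + 0.54·2.438681 = -1.183112
s=2.140000, u=-1.183112: f=0.051293 → u ← -1.183112 + 0.54·0.051293 = -1.155414
u(2.68) ≈ -1.1554

-1.1554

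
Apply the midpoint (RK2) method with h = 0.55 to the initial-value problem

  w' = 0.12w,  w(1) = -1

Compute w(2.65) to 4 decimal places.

-1.2188

Midpoint: k1 = f(s_n, w_n); k2 = f(s_n + h/2, w_n + (h/2)·k1); w_{n+1} = w_n + h·k2.
s=1.000000, w=-1.000000:
  k1 = f(1.000000, -1.000000) = -0.120000
  k2 = f(1.275000, -1.033000) = -0.123960
  w ← -1.000000 + 0.55·(-0.123960) = -1.068178
s=1.550000, w=-1.068178:
  k1 = f(1.550000, -1.068178) = -0.128181
  k2 = f(1.825000, -1.103428) = -0.132411
  w ← -1.068178 + 0.55·(-0.132411) = -1.141004
s=2.100000, w=-1.141004:
  k1 = f(2.100000, -1.141004) = -0.136921
  k2 = f(2.375000, -1.178657) = -0.141439
  w ← -1.141004 + 0.55·(-0.141439) = -1.218796
w(2.65) ≈ -1.2188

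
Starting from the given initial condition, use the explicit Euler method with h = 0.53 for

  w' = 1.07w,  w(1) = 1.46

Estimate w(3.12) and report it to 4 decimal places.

Euler: w_{n+1} = w_n + h·f(s_n, w_n).
s=1.000000, w=1.460000: f=1.562200 → w ← 1.460000 + 0.53·1.562200 = 2.287966
s=1.530000, w=2.287966: f=2.448124 → w ← 2.287966 + 0.53·2.448124 = 3.585472
s=2.060000, w=3.585472: f=3.836455 → w ← 3.585472 + 0.53·3.836455 = 5.618792
s=2.590000, w=5.618792: f=6.012108 → w ← 5.618792 + 0.53·6.012108 = 8.805210
w(3.12) ≈ 8.8052

8.8052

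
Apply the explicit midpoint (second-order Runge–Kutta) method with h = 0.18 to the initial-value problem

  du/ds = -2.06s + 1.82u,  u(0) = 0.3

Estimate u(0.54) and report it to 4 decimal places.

0.3848

Midpoint: k1 = f(s_n, u_n); k2 = f(s_n + h/2, u_n + (h/2)·k1); u_{n+1} = u_n + h·k2.
s=0.000000, u=0.300000:
  k1 = f(0.000000, 0.300000) = 0.546000
  k2 = f(0.090000, 0.349140) = 0.450035
  u ← 0.300000 + 0.18·0.450035 = 0.381006
s=0.180000, u=0.381006:
  k1 = f(0.180000, 0.381006) = 0.322631
  k2 = f(0.270000, 0.410043) = 0.190078
  u ← 0.381006 + 0.18·0.190078 = 0.415220
s=0.360000, u=0.415220:
  k1 = f(0.360000, 0.415220) = 0.014101
  k2 = f(0.450000, 0.416489) = -0.168989
  u ← 0.415220 + 0.18·(-0.168989) = 0.384802
u(0.54) ≈ 0.3848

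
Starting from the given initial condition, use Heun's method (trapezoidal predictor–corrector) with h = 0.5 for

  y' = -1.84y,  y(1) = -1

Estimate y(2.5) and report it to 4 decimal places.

Heun: k1 = f(t_n, y_n); k2 = f(t_n + h, y_n + h·k1); y_{n+1} = y_n + (h/2)·(k1 + k2).
t=1.000000, y=-1.000000:
  k1 = f(1.000000, -1.000000) = 1.840000
  k2 = f(1.500000, -0.080000) = 0.147200
  y ← -1.000000 + (0.5/2)·(1.840000 + 0.147200) = -0.503200
t=1.500000, y=-0.503200:
  k1 = f(1.500000, -0.503200) = 0.925888
  k2 = f(2.000000, -0.040256) = 0.074071
  y ← -0.503200 + (0.5/2)·(0.925888 + 0.074071) = -0.253210
t=2.000000, y=-0.253210:
  k1 = f(2.000000, -0.253210) = 0.465907
  k2 = f(2.500000, -0.020257) = 0.037273
  y ← -0.253210 + (0.5/2)·(0.465907 + 0.037273) = -0.127415
y(2.5) ≈ -0.1274

-0.1274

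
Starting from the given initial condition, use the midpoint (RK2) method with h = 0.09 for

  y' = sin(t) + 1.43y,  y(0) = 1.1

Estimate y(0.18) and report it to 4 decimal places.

Midpoint: k1 = f(t_n, y_n); k2 = f(t_n + h/2, y_n + (h/2)·k1); y_{n+1} = y_n + h·k2.
t=0.000000, y=1.100000:
  k1 = f(0.000000, 1.100000) = 1.573000
  k2 = f(0.045000, 1.170785) = 1.719207
  y ← 1.100000 + 0.09·1.719207 = 1.254729
t=0.090000, y=1.254729:
  k1 = f(0.090000, 1.254729) = 1.884141
  k2 = f(0.135000, 1.339515) = 2.050097
  y ← 1.254729 + 0.09·2.050097 = 1.439237
y(0.18) ≈ 1.4392

1.4392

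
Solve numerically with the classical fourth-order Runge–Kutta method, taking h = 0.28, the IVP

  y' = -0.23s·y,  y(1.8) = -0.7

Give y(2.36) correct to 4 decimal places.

RK4: k1 = f(s_n, y_n); k2 = f(s_n + h/2, y_n + (h/2)·k1); k3 = f(s_n + h/2, y_n + (h/2)·k2); k4 = f(s_n + h, y_n + h·k3); y_{n+1} = y_n + (h/6)·(k1 + 2k2 + 2k3 + k4).
s=1.800000, y=-0.700000:
  k1 = f(1.800000, -0.700000) = 0.289800
  k2 = f(1.940000, -0.659428) = 0.294237
  k3 = f(1.940000, -0.658807) = 0.293960
  k4 = f(2.080000, -0.617691) = 0.295504
  y ← -0.700000 + (0.28/6)·(k1 + 2k2 + 2k3 + k4) = -0.617788
s=2.080000, y=-0.617788:
  k1 = f(2.080000, -0.617788) = 0.295550
  k2 = f(2.220000, -0.576411) = 0.294315
  k3 = f(2.220000, -0.576583) = 0.294403
  k4 = f(2.360000, -0.535355) = 0.290590
  y ← -0.617788 + (0.28/6)·(k1 + 2k2 + 2k3 + k4) = -0.535487
y(2.36) ≈ -0.5355

-0.5355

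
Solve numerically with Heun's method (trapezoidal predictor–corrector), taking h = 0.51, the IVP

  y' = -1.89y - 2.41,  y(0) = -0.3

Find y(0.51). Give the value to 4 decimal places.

-0.7869

Heun: k1 = f(x_n, y_n); k2 = f(x_n + h, y_n + h·k1); y_{n+1} = y_n + (h/2)·(k1 + k2).
x=0.000000, y=-0.300000:
  k1 = f(0.000000, -0.300000) = -1.843000
  k2 = f(0.510000, -1.239930) = -0.066532
  y ← -0.300000 + (0.51/2)·(-1.843000 + (-0.066532)) = -0.786931
y(0.51) ≈ -0.7869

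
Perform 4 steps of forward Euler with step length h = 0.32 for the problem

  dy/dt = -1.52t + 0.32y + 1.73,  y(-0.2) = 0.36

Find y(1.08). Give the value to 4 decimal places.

Euler: y_{n+1} = y_n + h·f(t_n, y_n).
t=-0.200000, y=0.360000: f=2.149200 → y ← 0.360000 + 0.32·2.149200 = 1.047744
t=0.120000, y=1.047744: f=1.882878 → y ← 1.047744 + 0.32·1.882878 = 1.650265
t=0.440000, y=1.650265: f=1.589285 → y ← 1.650265 + 0.32·1.589285 = 2.158836
t=0.760000, y=2.158836: f=1.265628 → y ← 2.158836 + 0.32·1.265628 = 2.563837
y(1.08) ≈ 2.5638

2.5638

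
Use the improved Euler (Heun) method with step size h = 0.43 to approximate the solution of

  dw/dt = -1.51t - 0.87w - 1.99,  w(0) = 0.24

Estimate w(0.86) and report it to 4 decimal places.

-1.5272

Heun: k1 = f(t_n, w_n); k2 = f(t_n + h, w_n + h·k1); w_{n+1} = w_n + (h/2)·(k1 + k2).
t=0.000000, w=0.240000:
  k1 = f(0.000000, 0.240000) = -2.198800
  k2 = f(0.430000, -0.705484) = -2.025529
  w ← 0.240000 + (0.43/2)·(-2.198800 + (-2.025529)) = -0.668231
t=0.430000, w=-0.668231:
  k1 = f(0.430000, -0.668231) = -2.057939
  k2 = f(0.860000, -1.553145) = -1.937364
  w ← -0.668231 + (0.43/2)·(-2.057939 + (-1.937364)) = -1.527221
w(0.86) ≈ -1.5272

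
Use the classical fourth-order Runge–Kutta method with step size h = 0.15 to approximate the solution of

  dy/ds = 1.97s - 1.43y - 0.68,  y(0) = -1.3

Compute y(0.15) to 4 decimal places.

RK4: k1 = f(s_n, y_n); k2 = f(s_n + h/2, y_n + (h/2)·k1); k3 = f(s_n + h/2, y_n + (h/2)·k2); k4 = f(s_n + h, y_n + h·k3); y_{n+1} = y_n + (h/6)·(k1 + 2k2 + 2k3 + k4).
s=0.000000, y=-1.300000:
  k1 = f(0.000000, -1.300000) = 1.179000
  k2 = f(0.075000, -1.211575) = 1.200302
  k3 = f(0.075000, -1.209977) = 1.198018
  k4 = f(0.150000, -1.120297) = 1.217525
  y ← -1.300000 + (0.15/6)·(k1 + 2k2 + 2k3 + k4) = -1.120171
y(0.15) ≈ -1.1202

-1.1202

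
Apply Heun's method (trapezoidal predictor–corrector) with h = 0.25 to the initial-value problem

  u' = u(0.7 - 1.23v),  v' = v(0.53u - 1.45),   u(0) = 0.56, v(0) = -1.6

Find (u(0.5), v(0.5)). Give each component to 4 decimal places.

1.6265, -1.0159

Heun on (u,v): k1 = f(t_n, state_n); k2 = f(t_n + h, state_n + h·k1); state_{n+1} = state_n + (h/2)·(k1 + k2).
0.000000: (0.560000, -1.600000)
  k1 = (1.494080, 1.845120)
  predictor → (0.933520, -1.138720)
  k2 = (1.960976, 1.087745)
  → (0.991882, -1.233392)
0.250000: (0.991882, -1.233392)
  k1 = (2.199074, 1.140027)
  predictor → (1.541650, -0.948385)
  k2 = (2.877512, 0.600257)
  → (1.626455, -1.015856)
(u(0.5), v(0.5)) ≈ (1.6265, -1.0159)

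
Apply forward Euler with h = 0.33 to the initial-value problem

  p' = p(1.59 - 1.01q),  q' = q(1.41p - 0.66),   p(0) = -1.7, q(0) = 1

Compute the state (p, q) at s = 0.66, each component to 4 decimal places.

-3.0940, 0.0014

Euler on (p,q): p_{n+1} = p_n + h·p', q_{n+1} = q_n + h·q'.
0.000000: (-1.700000, 1.000000); f=(-0.986000, -3.057000) → (-2.025380, -0.008810)
0.330000: (-2.025380, -0.008810); f=(-3.238376, 0.030974) → (-3.094044, 0.001411)
(p(0.66), q(0.66)) ≈ (-3.0940, 0.0014)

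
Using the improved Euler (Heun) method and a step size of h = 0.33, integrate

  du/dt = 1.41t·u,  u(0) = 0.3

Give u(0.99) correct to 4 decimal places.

Heun: k1 = f(t_n, u_n); k2 = f(t_n + h, u_n + h·k1); u_{n+1} = u_n + (h/2)·(k1 + k2).
t=0.000000, u=0.300000:
  k1 = f(0.000000, 0.300000) = 0.000000
  k2 = f(0.330000, 0.300000) = 0.139590
  u ← 0.300000 + (0.33/2)·(0.000000 + 0.139590) = 0.323032
t=0.330000, u=0.323032:
  k1 = f(0.330000, 0.323032) = 0.150307
  k2 = f(0.660000, 0.372634) = 0.346773
  u ← 0.323032 + (0.33/2)·(0.150307 + 0.346773) = 0.405051
t=0.660000, u=0.405051:
  k1 = f(0.660000, 0.405051) = 0.376940
  k2 = f(0.990000, 0.529441) = 0.739046
  u ← 0.405051 + (0.33/2)·(0.376940 + 0.739046) = 0.589188
u(0.99) ≈ 0.5892

0.5892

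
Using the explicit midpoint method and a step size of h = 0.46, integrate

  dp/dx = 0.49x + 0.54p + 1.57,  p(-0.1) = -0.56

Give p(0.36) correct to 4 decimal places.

Midpoint: k1 = f(x_n, p_n); k2 = f(x_n + h/2, p_n + (h/2)·k1); p_{n+1} = p_n + h·k2.
x=-0.100000, p=-0.560000:
  k1 = f(-0.100000, -0.560000) = 1.218600
  k2 = f(0.130000, -0.279722) = 1.482650
  p ← -0.560000 + 0.46·1.482650 = 0.122019
p(0.36) ≈ 0.1220

0.1220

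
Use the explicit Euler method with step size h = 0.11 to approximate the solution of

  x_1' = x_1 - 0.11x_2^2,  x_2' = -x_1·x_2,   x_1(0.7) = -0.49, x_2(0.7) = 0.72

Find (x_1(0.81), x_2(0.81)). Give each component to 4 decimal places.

Euler on (x_1,x_2): x_1_{n+1} = x_1_n + h·x_1', x_2_{n+1} = x_2_n + h·x_2'.
0.700000: (-0.490000, 0.720000); f=(-0.547024, 0.352800) → (-0.550173, 0.758808)
(x_1(0.81), x_2(0.81)) ≈ (-0.5502, 0.7588)

-0.5502, 0.7588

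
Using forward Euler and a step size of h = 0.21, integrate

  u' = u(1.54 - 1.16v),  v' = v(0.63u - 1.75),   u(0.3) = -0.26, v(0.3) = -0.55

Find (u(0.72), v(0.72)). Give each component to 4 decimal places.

-0.5318, -0.1916

Euler on (u,v): u_{n+1} = u_n + h·u', v_{n+1} = v_n + h·v'.
0.300000: (-0.260000, -0.550000); f=(-0.566280, 1.052590) → (-0.378919, -0.328956)
0.510000: (-0.378919, -0.328956); f=(-0.728126, 0.654201) → (-0.531825, -0.191574)
(u(0.72), v(0.72)) ≈ (-0.5318, -0.1916)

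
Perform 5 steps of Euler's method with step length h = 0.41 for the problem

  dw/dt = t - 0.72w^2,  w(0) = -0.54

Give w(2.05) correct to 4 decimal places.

Euler: w_{n+1} = w_n + h·f(t_n, w_n).
t=0.000000, w=-0.540000: f=-0.209952 → w ← -0.540000 + 0.41·(-0.209952) = -0.626080
t=0.410000, w=-0.626080: f=0.127777 → w ← -0.626080 + 0.41·0.127777 = -0.573692
t=0.820000, w=-0.573692: f=0.583032 → w ← -0.573692 + 0.41·0.583032 = -0.334649
t=1.230000, w=-0.334649: f=1.149367 → w ← -0.334649 + 0.41·1.149367 = 0.136592
t=1.640000, w=0.136592: f=1.626567 → w ← 0.136592 + 0.41·1.626567 = 0.803484
w(2.05) ≈ 0.8035

0.8035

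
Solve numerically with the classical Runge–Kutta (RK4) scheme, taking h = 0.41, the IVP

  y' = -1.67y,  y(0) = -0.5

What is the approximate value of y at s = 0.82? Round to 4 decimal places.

RK4: k1 = f(s_n, y_n); k2 = f(s_n + h/2, y_n + (h/2)·k1); k3 = f(s_n + h/2, y_n + (h/2)·k2); k4 = f(s_n + h, y_n + h·k3); y_{n+1} = y_n + (h/6)·(k1 + 2k2 + 2k3 + k4).
s=0.000000, y=-0.500000:
  k1 = f(0.000000, -0.500000) = 0.835000
  k2 = f(0.205000, -0.328825) = 0.549138
  k3 = f(0.205000, -0.387427) = 0.647003
  k4 = f(0.410000, -0.234729) = 0.391997
  y ← -0.500000 + (0.41/6)·(k1 + 2k2 + 2k3 + k4) = -0.252683
s=0.410000, y=-0.252683:
  k1 = f(0.410000, -0.252683) = 0.421980
  k2 = f(0.615000, -0.166177) = 0.277515
  k3 = f(0.615000, -0.195792) = 0.326973
  k4 = f(0.820000, -0.118624) = 0.198102
  y ← -0.252683 + (0.41/6)·(k1 + 2k2 + 2k3 + k4) = -0.127697
y(0.82) ≈ -0.1277

-0.1277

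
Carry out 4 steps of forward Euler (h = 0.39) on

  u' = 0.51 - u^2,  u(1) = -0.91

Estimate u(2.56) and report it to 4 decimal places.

-2.5468

Euler: u_{n+1} = u_n + h·f(s_n, u_n).
s=1.000000, u=-0.910000: f=-0.318100 → u ← -0.910000 + 0.39·(-0.318100) = -1.034059
s=1.390000, u=-1.034059: f=-0.559278 → u ← -1.034059 + 0.39·(-0.559278) = -1.252177
s=1.780000, u=-1.252177: f=-1.057948 → u ← -1.252177 + 0.39·(-1.057948) = -1.664777
s=2.170000, u=-1.664777: f=-2.261483 → u ← -1.664777 + 0.39·(-2.261483) = -2.546756
u(2.56) ≈ -2.5468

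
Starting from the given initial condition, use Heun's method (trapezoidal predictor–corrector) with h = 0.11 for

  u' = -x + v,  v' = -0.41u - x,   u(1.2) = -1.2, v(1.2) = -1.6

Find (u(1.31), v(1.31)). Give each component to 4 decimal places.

Heun on (u,v): k1 = f(x_n, state_n); k2 = f(x_n + h, state_n + h·k1); state_{n+1} = state_n + (h/2)·(k1 + k2).
1.200000: (-1.200000, -1.600000)
  k1 = (-2.800000, -0.708000)
  predictor → (-1.508000, -1.677880)
  k2 = (-2.987880, -0.691720)
  → (-1.518333, -1.676985)
(u(1.31), v(1.31)) ≈ (-1.5183, -1.6770)

-1.5183, -1.6770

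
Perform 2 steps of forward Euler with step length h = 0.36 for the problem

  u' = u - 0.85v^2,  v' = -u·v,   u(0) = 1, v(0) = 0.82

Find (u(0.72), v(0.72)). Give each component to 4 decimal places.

1.4855, 0.3067

Euler on (u,v): u_{n+1} = u_n + h·u', v_{n+1} = v_n + h·v'.
0.000000: (1.000000, 0.820000); f=(0.428460, -0.820000) → (1.154246, 0.524800)
0.360000: (1.154246, 0.524800); f=(0.920143, -0.605748) → (1.485497, 0.306731)
(u(0.72), v(0.72)) ≈ (1.4855, 0.3067)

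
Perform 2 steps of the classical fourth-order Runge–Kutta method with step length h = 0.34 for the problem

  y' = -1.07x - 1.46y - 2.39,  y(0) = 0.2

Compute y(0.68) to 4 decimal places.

-1.1383

RK4: k1 = f(x_n, y_n); k2 = f(x_n + h/2, y_n + (h/2)·k1); k3 = f(x_n + h/2, y_n + (h/2)·k2); k4 = f(x_n + h, y_n + h·k3); y_{n+1} = y_n + (h/6)·(k1 + 2k2 + 2k3 + k4).
x=0.000000, y=0.200000:
  k1 = f(0.000000, 0.200000) = -2.682000
  k2 = f(0.170000, -0.255940) = -2.198228
  k3 = f(0.170000, -0.173699) = -2.318300
  k4 = f(0.340000, -0.588222) = -1.894996
  y ← 0.200000 + (0.34/6)·(k1 + 2k2 + 2k3 + k4) = -0.571236
x=0.340000, y=-0.571236:
  k1 = f(0.340000, -0.571236) = -1.919795
  k2 = f(0.510000, -0.897601) = -1.625202
  k3 = f(0.510000, -0.847521) = -1.698320
  k4 = f(0.680000, -1.148665) = -1.440549
  y ← -0.571236 + (0.34/6)·(k1 + 2k2 + 2k3 + k4) = -1.138322
y(0.68) ≈ -1.1383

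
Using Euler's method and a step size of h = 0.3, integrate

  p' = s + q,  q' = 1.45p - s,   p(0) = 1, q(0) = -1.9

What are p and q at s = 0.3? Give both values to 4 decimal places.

Euler on (p,q): p_{n+1} = p_n + h·p', q_{n+1} = q_n + h·q'.
0.000000: (1.000000, -1.900000); f=(-1.900000, 1.450000) → (0.430000, -1.465000)
(p(0.3), q(0.3)) ≈ (0.4300, -1.4650)

0.4300, -1.4650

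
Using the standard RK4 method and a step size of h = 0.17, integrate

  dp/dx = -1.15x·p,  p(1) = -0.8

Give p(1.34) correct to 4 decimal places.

RK4: k1 = f(x_n, p_n); k2 = f(x_n + h/2, p_n + (h/2)·k1); k3 = f(x_n + h/2, p_n + (h/2)·k2); k4 = f(x_n + h, p_n + h·k3); p_{n+1} = p_n + (h/6)·(k1 + 2k2 + 2k3 + k4).
x=1.000000, p=-0.800000:
  k1 = f(1.000000, -0.800000) = 0.920000
  k2 = f(1.085000, -0.721800) = 0.900626
  k3 = f(1.085000, -0.723447) = 0.902681
  k4 = f(1.170000, -0.646544) = 0.869925
  p ← -0.800000 + (0.17/6)·(k1 + 2k2 + 2k3 + k4) = -0.647098
x=1.170000, p=-0.647098:
  k1 = f(1.170000, -0.647098) = 0.870670
  k2 = f(1.255000, -0.573091) = 0.827114
  k3 = f(1.255000, -0.576793) = 0.832457
  k4 = f(1.340000, -0.505580) = 0.779099
  p ← -0.647098 + (0.17/6)·(k1 + 2k2 + 2k3 + k4) = -0.506312
p(1.34) ≈ -0.5063

-0.5063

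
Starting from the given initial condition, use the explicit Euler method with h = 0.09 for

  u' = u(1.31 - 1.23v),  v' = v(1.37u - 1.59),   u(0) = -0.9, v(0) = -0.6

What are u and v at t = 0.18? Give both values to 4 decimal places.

-1.2444, -0.3247

Euler on (u,v): u_{n+1} = u_n + h·u', v_{n+1} = v_n + h·v'.
0.000000: (-0.900000, -0.600000); f=(-1.843200, 1.693800) → (-1.065888, -0.447558)
0.090000: (-1.065888, -0.447558); f=(-1.983081, 1.365171) → (-1.244365, -0.324693)
(u(0.18), v(0.18)) ≈ (-1.2444, -0.3247)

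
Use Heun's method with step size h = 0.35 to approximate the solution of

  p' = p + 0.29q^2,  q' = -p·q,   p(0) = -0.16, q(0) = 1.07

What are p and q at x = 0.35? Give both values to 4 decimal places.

Heun on (p,q): k1 = f(x_n, state_n); k2 = f(x_n + h, state_n + h·k1); state_{n+1} = state_n + (h/2)·(k1 + k2).
0.000000: (-0.160000, 1.070000)
  k1 = (0.172021, 0.171200)
  predictor → (-0.099793, 1.129920)
  k2 = (0.270456, 0.112758)
  → (-0.082567, 1.119693)
(p(0.35), q(0.35)) ≈ (-0.0826, 1.1197)

-0.0826, 1.1197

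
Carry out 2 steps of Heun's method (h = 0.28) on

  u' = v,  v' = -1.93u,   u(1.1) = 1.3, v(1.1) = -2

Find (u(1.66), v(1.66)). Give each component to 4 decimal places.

Heun on (u,v): k1 = f(t_n, state_n); k2 = f(t_n + h, state_n + h·k1); state_{n+1} = state_n + (h/2)·(k1 + k2).
1.100000: (1.300000, -2.000000)
  k1 = (-2.000000, -2.509000)
  predictor → (0.740000, -2.702520)
  k2 = (-2.702520, -1.428200)
  → (0.641647, -2.551208)
1.380000: (0.641647, -2.551208)
  k1 = (-2.551208, -1.238379)
  predictor → (-0.072691, -2.897954)
  k2 = (-2.897954, 0.140294)
  → (-0.121236, -2.704940)
(u(1.66), v(1.66)) ≈ (-0.1212, -2.7049)

-0.1212, -2.7049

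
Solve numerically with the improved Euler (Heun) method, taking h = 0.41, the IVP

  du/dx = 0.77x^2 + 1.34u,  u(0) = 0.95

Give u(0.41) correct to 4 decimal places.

Heun: k1 = f(x_n, u_n); k2 = f(x_n + h, u_n + h·k1); u_{n+1} = u_n + (h/2)·(k1 + k2).
x=0.000000, u=0.950000:
  k1 = f(0.000000, 0.950000) = 1.273000
  k2 = f(0.410000, 1.471930) = 2.101823
  u ← 0.950000 + (0.41/2)·(1.273000 + 2.101823) = 1.641839
u(0.41) ≈ 1.6418

1.6418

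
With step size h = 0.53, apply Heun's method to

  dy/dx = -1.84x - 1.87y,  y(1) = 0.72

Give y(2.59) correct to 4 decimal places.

Heun: k1 = f(x_n, y_n); k2 = f(x_n + h, y_n + h·k1); y_{n+1} = y_n + (h/2)·(k1 + k2).
x=1.000000, y=0.720000:
  k1 = f(1.000000, 0.720000) = -3.186400
  k2 = f(1.530000, -0.968792) = -1.003559
  y ← 0.720000 + (0.53/2)·(-3.186400 + (-1.003559)) = -0.390339
x=1.530000, y=-0.390339:
  k1 = f(1.530000, -0.390339) = -2.085266
  k2 = f(2.060000, -1.495530) = -0.993759
  y ← -0.390339 + (0.53/2)·(-2.085266 + (-0.993759)) = -1.206281
x=2.060000, y=-1.206281:
  k1 = f(2.060000, -1.206281) = -1.534655
  k2 = f(2.590000, -2.019648) = -0.988858
  y ← -1.206281 + (0.53/2)·(-1.534655 + (-0.988858)) = -1.875012
y(2.59) ≈ -1.8750

-1.8750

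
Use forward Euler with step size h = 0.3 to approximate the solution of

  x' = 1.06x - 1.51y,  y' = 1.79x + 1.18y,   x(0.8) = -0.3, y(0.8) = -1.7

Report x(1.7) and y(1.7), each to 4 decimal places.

Euler on (x,y): x_{n+1} = x_n + h·x', y_{n+1} = y_n + h·y'.
0.800000: (-0.300000, -1.700000); f=(2.249000, -2.543000) → (0.374700, -2.462900)
1.100000: (0.374700, -2.462900); f=(4.116161, -2.235509) → (1.609548, -3.133553)
1.400000: (1.609548, -3.133553); f=(6.437786, -0.816501) → (3.540884, -3.378503)
(x(1.7), y(1.7)) ≈ (3.5409, -3.3785)

3.5409, -3.3785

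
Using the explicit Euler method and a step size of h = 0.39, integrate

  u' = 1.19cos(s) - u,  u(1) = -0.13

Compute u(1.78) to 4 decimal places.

Euler: u_{n+1} = u_n + h·f(s_n, u_n).
s=1.000000, u=-0.130000: f=0.772960 → u ← -0.130000 + 0.39·0.772960 = 0.171454
s=1.390000, u=0.171454: f=0.042523 → u ← 0.171454 + 0.39·0.042523 = 0.188038
u(1.78) ≈ 0.1880

0.1880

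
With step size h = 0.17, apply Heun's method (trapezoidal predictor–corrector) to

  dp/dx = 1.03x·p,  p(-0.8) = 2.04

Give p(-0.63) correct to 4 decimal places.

Heun: k1 = f(x_n, p_n); k2 = f(x_n + h, p_n + h·k1); p_{n+1} = p_n + (h/2)·(k1 + k2).
x=-0.800000, p=2.040000:
  k1 = f(-0.800000, 2.040000) = -1.680960
  k2 = f(-0.630000, 1.754237) = -1.138324
  p ← 2.040000 + (0.17/2)·(-1.680960 + (-1.138324)) = 1.800361
p(-0.63) ≈ 1.8004

1.8004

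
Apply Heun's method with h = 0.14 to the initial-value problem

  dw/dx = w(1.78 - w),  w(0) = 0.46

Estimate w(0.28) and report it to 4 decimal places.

0.6482

Heun: k1 = f(x_n, w_n); k2 = f(x_n + h, w_n + h·k1); w_{n+1} = w_n + (h/2)·(k1 + k2).
x=0.000000, w=0.460000:
  k1 = f(0.000000, 0.460000) = 0.607200
  k2 = f(0.140000, 0.545008) = 0.673081
  w ← 0.460000 + (0.14/2)·(0.607200 + 0.673081) = 0.549620
x=0.140000, w=0.549620:
  k1 = f(0.140000, 0.549620) = 0.676241
  k2 = f(0.280000, 0.644293) = 0.731728
  w ← 0.549620 + (0.14/2)·(0.676241 + 0.731728) = 0.648177
w(0.28) ≈ 0.6482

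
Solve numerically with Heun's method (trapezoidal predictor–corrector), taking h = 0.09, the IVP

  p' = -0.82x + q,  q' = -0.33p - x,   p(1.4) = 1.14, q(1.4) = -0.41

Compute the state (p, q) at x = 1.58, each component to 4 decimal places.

0.8172, -0.7370

Heun on (p,q): k1 = f(x_n, state_n); k2 = f(x_n + h, state_n + h·k1); state_{n+1} = state_n + (h/2)·(k1 + k2).
1.400000: (1.140000, -0.410000)
  k1 = (-1.558000, -1.776200)
  predictor → (0.999780, -0.569858)
  k2 = (-1.791658, -1.819927)
  → (0.989265, -0.571826)
1.490000: (0.989265, -0.571826)
  k1 = (-1.793626, -1.816458)
  predictor → (0.827839, -0.735307)
  k2 = (-2.030907, -1.853187)
  → (0.817161, -0.736960)
(p(1.58), q(1.58)) ≈ (0.8172, -0.7370)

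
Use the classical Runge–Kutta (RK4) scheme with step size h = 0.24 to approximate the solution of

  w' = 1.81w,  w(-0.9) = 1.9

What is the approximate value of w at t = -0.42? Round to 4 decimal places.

4.5289

RK4: k1 = f(t_n, w_n); k2 = f(t_n + h/2, w_n + (h/2)·k1); k3 = f(t_n + h/2, w_n + (h/2)·k2); k4 = f(t_n + h, w_n + h·k3); w_{n+1} = w_n + (h/6)·(k1 + 2k2 + 2k3 + k4).
t=-0.900000, w=1.900000:
  k1 = f(-0.900000, 1.900000) = 3.439000
  k2 = f(-0.780000, 2.312680) = 4.185951
  k3 = f(-0.780000, 2.402314) = 4.348189
  k4 = f(-0.660000, 2.943565) = 5.327853
  w ← 1.900000 + (0.24/6)·(k1 + 2k2 + 2k3 + k4) = 2.933405
t=-0.660000, w=2.933405:
  k1 = f(-0.660000, 2.933405) = 5.309464
  k2 = f(-0.540000, 3.570541) = 6.462679
  k3 = f(-0.540000, 3.708927) = 6.713157
  k4 = f(-0.420000, 4.544563) = 8.225659
  w ← 2.933405 + (0.24/6)·(k1 + 2k2 + 2k3 + k4) = 4.528877
w(-0.42) ≈ 4.5289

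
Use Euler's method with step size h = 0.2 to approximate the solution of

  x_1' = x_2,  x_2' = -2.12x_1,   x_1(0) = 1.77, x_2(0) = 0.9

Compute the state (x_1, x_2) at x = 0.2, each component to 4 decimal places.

Euler on (x_1,x_2): x_1_{n+1} = x_1_n + h·x_1', x_2_{n+1} = x_2_n + h·x_2'.
0.000000: (1.770000, 0.900000); f=(0.900000, -3.752400) → (1.950000, 0.149520)
(x_1(0.2), x_2(0.2)) ≈ (1.9500, 0.1495)

1.9500, 0.1495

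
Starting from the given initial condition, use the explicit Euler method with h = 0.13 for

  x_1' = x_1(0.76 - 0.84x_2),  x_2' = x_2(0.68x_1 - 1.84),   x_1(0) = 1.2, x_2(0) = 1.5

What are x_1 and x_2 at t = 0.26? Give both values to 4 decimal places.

1.0735, 1.1183

Euler on (x_1,x_2): x_1_{n+1} = x_1_n + h·x_1', x_2_{n+1} = x_2_n + h·x_2'.
0.000000: (1.200000, 1.500000); f=(-0.600000, -1.536000) → (1.122000, 1.300320)
0.130000: (1.122000, 1.300320); f=(-0.372806, -1.400497) → (1.073535, 1.118255)
(x_1(0.26), x_2(0.26)) ≈ (1.0735, 1.1183)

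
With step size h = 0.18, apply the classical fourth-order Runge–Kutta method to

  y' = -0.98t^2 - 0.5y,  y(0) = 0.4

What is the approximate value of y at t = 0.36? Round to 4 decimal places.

0.3195

RK4: k1 = f(t_n, y_n); k2 = f(t_n + h/2, y_n + (h/2)·k1); k3 = f(t_n + h/2, y_n + (h/2)·k2); k4 = f(t_n + h, y_n + h·k3); y_{n+1} = y_n + (h/6)·(k1 + 2k2 + 2k3 + k4).
t=0.000000, y=0.400000:
  k1 = f(0.000000, 0.400000) = -0.200000
  k2 = f(0.090000, 0.382000) = -0.198938
  k3 = f(0.090000, 0.382096) = -0.198986
  k4 = f(0.180000, 0.364183) = -0.213843
  y ← 0.400000 + (0.18/6)·(k1 + 2k2 + 2k3 + k4) = 0.363709
t=0.180000, y=0.363709:
  k1 = f(0.180000, 0.363709) = -0.213607
  k2 = f(0.270000, 0.344485) = -0.243684
  k3 = f(0.270000, 0.341778) = -0.242331
  k4 = f(0.360000, 0.320090) = -0.287053
  y ← 0.363709 + (0.18/6)·(k1 + 2k2 + 2k3 + k4) = 0.319529
y(0.36) ≈ 0.3195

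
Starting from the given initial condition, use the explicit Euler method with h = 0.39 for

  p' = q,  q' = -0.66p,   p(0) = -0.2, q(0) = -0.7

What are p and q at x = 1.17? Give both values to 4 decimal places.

-0.9314, -0.3399

Euler on (p,q): p_{n+1} = p_n + h·p', q_{n+1} = q_n + h·q'.
0.000000: (-0.200000, -0.700000); f=(-0.700000, 0.132000) → (-0.473000, -0.648520)
0.390000: (-0.473000, -0.648520); f=(-0.648520, 0.312180) → (-0.725923, -0.526770)
0.780000: (-0.725923, -0.526770); f=(-0.526770, 0.479109) → (-0.931363, -0.339917)
(p(1.17), q(1.17)) ≈ (-0.9314, -0.3399)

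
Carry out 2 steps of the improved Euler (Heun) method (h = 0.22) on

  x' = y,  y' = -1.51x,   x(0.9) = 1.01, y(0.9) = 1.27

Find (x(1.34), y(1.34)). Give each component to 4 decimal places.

Heun on (x,y): k1 = f(s_n, state_n); k2 = f(s_n + h, state_n + h·k1); state_{n+1} = state_n + (h/2)·(k1 + k2).
0.900000: (1.010000, 1.270000)
  k1 = (1.270000, -1.525100)
  predictor → (1.289400, 0.934478)
  k2 = (0.934478, -1.946994)
  → (1.252493, 0.888070)
1.120000: (1.252493, 0.888070)
  k1 = (0.888070, -1.891264)
  predictor → (1.447868, 0.471992)
  k2 = (0.471992, -2.186281)
  → (1.402099, 0.439540)
(x(1.34), y(1.34)) ≈ (1.4021, 0.4395)

1.4021, 0.4395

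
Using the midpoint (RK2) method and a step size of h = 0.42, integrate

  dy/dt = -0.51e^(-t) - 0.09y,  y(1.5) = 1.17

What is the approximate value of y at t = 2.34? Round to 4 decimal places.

Midpoint: k1 = f(t_n, y_n); k2 = f(t_n + h/2, y_n + (h/2)·k1); y_{n+1} = y_n + h·k2.
t=1.500000, y=1.170000:
  k1 = f(1.500000, 1.170000) = -0.219096
  k2 = f(1.710000, 1.123990) = -0.193401
  y ← 1.170000 + 0.42·(-0.193401) = 1.088772
t=1.920000, y=1.088772:
  k1 = f(1.920000, 1.088772) = -0.172759
  k2 = f(2.130000, 1.052492) = -0.155331
  y ← 1.088772 + 0.42·(-0.155331) = 1.023533
y(2.34) ≈ 1.0235

1.0235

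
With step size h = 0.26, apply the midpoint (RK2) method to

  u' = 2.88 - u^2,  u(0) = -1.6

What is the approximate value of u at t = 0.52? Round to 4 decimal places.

Midpoint: k1 = f(t_n, u_n); k2 = f(t_n + h/2, u_n + (h/2)·k1); u_{n+1} = u_n + h·k2.
t=0.000000, u=-1.600000:
  k1 = f(0.000000, -1.600000) = 0.320000
  k2 = f(0.130000, -1.558400) = 0.451389
  u ← -1.600000 + 0.26·0.451389 = -1.482639
t=0.260000, u=-1.482639:
  k1 = f(0.260000, -1.482639) = 0.681782
  k2 = f(0.390000, -1.394007) = 0.936744
  u ← -1.482639 + 0.26·0.936744 = -1.239085
u(0.52) ≈ -1.2391

-1.2391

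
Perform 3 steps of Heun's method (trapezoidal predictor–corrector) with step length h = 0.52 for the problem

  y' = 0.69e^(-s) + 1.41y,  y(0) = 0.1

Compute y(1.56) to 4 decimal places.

Heun: k1 = f(s_n, y_n); k2 = f(s_n + h, y_n + h·k1); y_{n+1} = y_n + (h/2)·(k1 + k2).
s=0.000000, y=0.100000:
  k1 = f(0.000000, 0.100000) = 0.831000
  k2 = f(0.520000, 0.532120) = 1.160508
  y ← 0.100000 + (0.52/2)·(0.831000 + 1.160508) = 0.617792
s=0.520000, y=0.617792:
  k1 = f(0.520000, 0.617792) = 1.281306
  k2 = f(1.040000, 1.284071) = 2.054424
  y ← 0.617792 + (0.52/2)·(1.281306 + 2.054424) = 1.485082
s=1.040000, y=1.485082:
  k1 = f(1.040000, 1.485082) = 2.337850
  k2 = f(1.560000, 2.700764) = 3.953071
  y ← 1.485082 + (0.52/2)·(2.337850 + 3.953071) = 3.120721
y(1.56) ≈ 3.1207

3.1207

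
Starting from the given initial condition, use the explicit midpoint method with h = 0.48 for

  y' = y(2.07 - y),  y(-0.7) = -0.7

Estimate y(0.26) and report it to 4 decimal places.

-21.0672

Midpoint: k1 = f(x_n, y_n); k2 = f(x_n + h/2, y_n + (h/2)·k1); y_{n+1} = y_n + h·k2.
x=-0.700000, y=-0.700000:
  k1 = f(-0.700000, -0.700000) = -1.939000
  k2 = f(-0.460000, -1.165360) = -3.770359
  y ← -0.700000 + 0.48·(-3.770359) = -2.509772
x=-0.220000, y=-2.509772:
  k1 = f(-0.220000, -2.509772) = -11.494186
  k2 = f(0.020000, -5.268377) = -38.661338
  y ← -2.509772 + 0.48·(-38.661338) = -21.067214
y(0.26) ≈ -21.0672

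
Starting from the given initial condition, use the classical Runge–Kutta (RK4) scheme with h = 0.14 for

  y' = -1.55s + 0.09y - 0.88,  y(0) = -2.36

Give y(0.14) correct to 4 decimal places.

-2.5292

RK4: k1 = f(s_n, y_n); k2 = f(s_n + h/2, y_n + (h/2)·k1); k3 = f(s_n + h/2, y_n + (h/2)·k2); k4 = f(s_n + h, y_n + h·k3); y_{n+1} = y_n + (h/6)·(k1 + 2k2 + 2k3 + k4).
s=0.000000, y=-2.360000:
  k1 = f(0.000000, -2.360000) = -1.092400
  k2 = f(0.070000, -2.436468) = -1.207782
  k3 = f(0.070000, -2.444545) = -1.208509
  k4 = f(0.140000, -2.529191) = -1.324627
  y ← -2.360000 + (0.14/6)·(k1 + 2k2 + 2k3 + k4) = -2.529158
y(0.14) ≈ -2.5292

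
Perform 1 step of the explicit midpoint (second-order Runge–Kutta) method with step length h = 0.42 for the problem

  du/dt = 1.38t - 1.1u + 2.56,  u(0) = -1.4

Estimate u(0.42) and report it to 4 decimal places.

0.0459

Midpoint: k1 = f(t_n, u_n); k2 = f(t_n + h/2, u_n + (h/2)·k1); u_{n+1} = u_n + h·k2.
t=0.000000, u=-1.400000:
  k1 = f(0.000000, -1.400000) = 4.100000
  k2 = f(0.210000, -0.539000) = 3.442700
  u ← -1.400000 + 0.42·3.442700 = 0.045934
u(0.42) ≈ 0.0459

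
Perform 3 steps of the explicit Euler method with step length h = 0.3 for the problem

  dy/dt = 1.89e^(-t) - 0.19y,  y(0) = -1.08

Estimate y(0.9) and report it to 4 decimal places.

Euler: y_{n+1} = y_n + h·f(t_n, y_n).
t=0.000000, y=-1.080000: f=2.095200 → y ← -1.080000 + 0.3·2.095200 = -0.451440
t=0.300000, y=-0.451440: f=1.485920 → y ← -0.451440 + 0.3·1.485920 = -0.005664
t=0.600000, y=-0.005664: f=1.038330 → y ← -0.005664 + 0.3·1.038330 = 0.305835
y(0.9) ≈ 0.3058

0.3058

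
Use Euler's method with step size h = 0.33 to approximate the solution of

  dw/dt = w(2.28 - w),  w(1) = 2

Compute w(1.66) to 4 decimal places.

Euler: w_{n+1} = w_n + h·f(t_n, w_n).
t=1.000000, w=2.000000: f=0.560000 → w ← 2.000000 + 0.33·0.560000 = 2.184800
t=1.330000, w=2.184800: f=0.207993 → w ← 2.184800 + 0.33·0.207993 = 2.253438
w(1.66) ≈ 2.2534

2.2534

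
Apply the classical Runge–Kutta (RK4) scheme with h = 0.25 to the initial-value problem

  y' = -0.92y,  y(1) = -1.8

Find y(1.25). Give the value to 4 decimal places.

RK4: k1 = f(x_n, y_n); k2 = f(x_n + h/2, y_n + (h/2)·k1); k3 = f(x_n + h/2, y_n + (h/2)·k2); k4 = f(x_n + h, y_n + h·k3); y_{n+1} = y_n + (h/6)·(k1 + 2k2 + 2k3 + k4).
x=1.000000, y=-1.800000:
  k1 = f(1.000000, -1.800000) = 1.656000
  k2 = f(1.125000, -1.593000) = 1.465560
  k3 = f(1.125000, -1.616805) = 1.487461
  k4 = f(1.250000, -1.428135) = 1.313884
  y ← -1.800000 + (0.25/6)·(k1 + 2k2 + 2k3 + k4) = -1.430170
y(1.25) ≈ -1.4302

-1.4302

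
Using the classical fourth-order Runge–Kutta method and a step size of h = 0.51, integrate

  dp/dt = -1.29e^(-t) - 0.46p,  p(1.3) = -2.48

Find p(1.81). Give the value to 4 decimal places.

-2.0854

RK4: k1 = f(t_n, p_n); k2 = f(t_n + h/2, p_n + (h/2)·k1); k3 = f(t_n + h/2, p_n + (h/2)·k2); k4 = f(t_n + h, p_n + h·k3); p_{n+1} = p_n + (h/6)·(k1 + 2k2 + 2k3 + k4).
t=1.300000, p=-2.480000:
  k1 = f(1.300000, -2.480000) = 0.789234
  k2 = f(1.555000, -2.278745) = 0.775789
  k3 = f(1.555000, -2.282174) = 0.777366
  k4 = f(1.810000, -2.083543) = 0.747316
  p ← -2.480000 + (0.51/6)·(k1 + 2k2 + 2k3 + k4) = -2.085357
p(1.81) ≈ -2.0854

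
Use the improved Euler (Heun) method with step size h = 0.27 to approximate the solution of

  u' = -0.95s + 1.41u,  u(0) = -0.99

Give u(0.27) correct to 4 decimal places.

Heun: k1 = f(s_n, u_n); k2 = f(s_n + h, u_n + h·k1); u_{n+1} = u_n + (h/2)·(k1 + k2).
s=0.000000, u=-0.990000:
  k1 = f(0.000000, -0.990000) = -1.395900
  k2 = f(0.270000, -1.366893) = -2.183819
  u ← -0.990000 + (0.27/2)·(-1.395900 + (-2.183819)) = -1.473262
u(0.27) ≈ -1.4733

-1.4733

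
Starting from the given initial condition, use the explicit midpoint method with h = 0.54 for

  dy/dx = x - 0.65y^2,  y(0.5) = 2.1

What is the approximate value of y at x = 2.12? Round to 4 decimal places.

Midpoint: k1 = f(x_n, y_n); k2 = f(x_n + h/2, y_n + (h/2)·k1); y_{n+1} = y_n + h·k2.
x=0.500000, y=2.100000:
  k1 = f(0.500000, 2.100000) = -2.366500
  k2 = f(0.770000, 1.461045) = -0.617524
  y ← 2.100000 + 0.54·(-0.617524) = 1.766537
x=1.040000, y=1.766537:
  k1 = f(1.040000, 1.766537) = -0.988424
  k2 = f(1.310000, 1.499662) = -0.151842
  y ← 1.766537 + 0.54·(-0.151842) = 1.684542
x=1.580000, y=1.684542:
  k1 = f(1.580000, 1.684542) = -0.264494
  k2 = f(1.850000, 1.613129) = 0.158580
  y ← 1.684542 + 0.54·0.158580 = 1.770175
y(2.12) ≈ 1.7702

1.7702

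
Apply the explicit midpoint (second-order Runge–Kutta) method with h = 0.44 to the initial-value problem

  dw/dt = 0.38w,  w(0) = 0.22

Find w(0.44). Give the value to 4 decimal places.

Midpoint: k1 = f(t_n, w_n); k2 = f(t_n + h/2, w_n + (h/2)·k1); w_{n+1} = w_n + h·k2.
t=0.000000, w=0.220000:
  k1 = f(0.000000, 0.220000) = 0.083600
  k2 = f(0.220000, 0.238392) = 0.090589
  w ← 0.220000 + 0.44·0.090589 = 0.259859
w(0.44) ≈ 0.2599

0.2599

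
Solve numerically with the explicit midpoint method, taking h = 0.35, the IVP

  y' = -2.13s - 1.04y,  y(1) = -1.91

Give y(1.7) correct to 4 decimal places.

-2.4155

Midpoint: k1 = f(s_n, y_n); k2 = f(s_n + h/2, y_n + (h/2)·k1); y_{n+1} = y_n + h·k2.
s=1.000000, y=-1.910000:
  k1 = f(1.000000, -1.910000) = -0.143600
  k2 = f(1.175000, -1.935130) = -0.490215
  y ← -1.910000 + 0.35·(-0.490215) = -2.081575
s=1.350000, y=-2.081575:
  k1 = f(1.350000, -2.081575) = -0.710662
  k2 = f(1.525000, -2.205941) = -0.954071
  y ← -2.081575 + 0.35·(-0.954071) = -2.415500
y(1.7) ≈ -2.4155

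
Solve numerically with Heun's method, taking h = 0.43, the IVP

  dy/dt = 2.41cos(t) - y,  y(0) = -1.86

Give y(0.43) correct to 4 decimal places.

Heun: k1 = f(t_n, y_n); k2 = f(t_n + h, y_n + h·k1); y_{n+1} = y_n + (h/2)·(k1 + k2).
t=0.000000, y=-1.860000:
  k1 = f(0.000000, -1.860000) = 4.270000
  k2 = f(0.430000, -0.023900) = 2.214507
  y ← -1.860000 + (0.43/2)·(4.270000 + 2.214507) = -0.465831
y(0.43) ≈ -0.4658

-0.4658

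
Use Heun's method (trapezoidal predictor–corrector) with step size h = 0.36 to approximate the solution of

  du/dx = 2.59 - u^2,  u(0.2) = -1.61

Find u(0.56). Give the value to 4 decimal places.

-1.6112

Heun: k1 = f(x_n, u_n); k2 = f(x_n + h, u_n + h·k1); u_{n+1} = u_n + (h/2)·(k1 + k2).
x=0.200000, u=-1.610000:
  k1 = f(0.200000, -1.610000) = -0.002100
  k2 = f(0.560000, -1.610756) = -0.004535
  u ← -1.610000 + (0.36/2)·(-0.002100 + (-0.004535)) = -1.611194
u(0.56) ≈ -1.6112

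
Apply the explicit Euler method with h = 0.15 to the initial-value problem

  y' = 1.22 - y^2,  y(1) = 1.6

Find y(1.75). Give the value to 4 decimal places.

Euler: y_{n+1} = y_n + h·f(s_n, y_n).
s=1.000000, y=1.600000: f=-1.340000 → y ← 1.600000 + 0.15·(-1.340000) = 1.399000
s=1.150000, y=1.399000: f=-0.737201 → y ← 1.399000 + 0.15·(-0.737201) = 1.288420
s=1.300000, y=1.288420: f=-0.440026 → y ← 1.288420 + 0.15·(-0.440026) = 1.222416
s=1.450000, y=1.222416: f=-0.274301 → y ← 1.222416 + 0.15·(-0.274301) = 1.181271
s=1.600000, y=1.181271: f=-0.175401 → y ← 1.181271 + 0.15·(-0.175401) = 1.154961
y(1.75) ≈ 1.1550

1.1550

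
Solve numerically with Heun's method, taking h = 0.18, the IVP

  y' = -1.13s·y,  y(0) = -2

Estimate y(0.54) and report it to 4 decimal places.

Heun: k1 = f(s_n, y_n); k2 = f(s_n + h, y_n + h·k1); y_{n+1} = y_n + (h/2)·(k1 + k2).
s=0.000000, y=-2.000000:
  k1 = f(0.000000, -2.000000) = 0.000000
  k2 = f(0.180000, -2.000000) = 0.406800
  y ← -2.000000 + (0.18/2)·(0.000000 + 0.406800) = -1.963388
s=0.180000, y=-1.963388:
  k1 = f(0.180000, -1.963388) = 0.399353
  k2 = f(0.360000, -1.891504) = 0.769464
  y ← -1.963388 + (0.18/2)·(0.399353 + 0.769464) = -1.858194
s=0.360000, y=-1.858194:
  k1 = f(0.360000, -1.858194) = 0.755914
  k2 = f(0.540000, -1.722130) = 1.050844
  y ← -1.858194 + (0.18/2)·(0.755914 + 1.050844) = -1.695586
y(0.54) ≈ -1.6956

-1.6956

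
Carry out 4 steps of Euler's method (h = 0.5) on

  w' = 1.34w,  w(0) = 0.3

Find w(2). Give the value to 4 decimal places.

Euler: w_{n+1} = w_n + h·f(t_n, w_n).
t=0.000000, w=0.300000: f=0.402000 → w ← 0.300000 + 0.5·0.402000 = 0.501000
t=0.500000, w=0.501000: f=0.671340 → w ← 0.501000 + 0.5·0.671340 = 0.836670
t=1.000000, w=0.836670: f=1.121138 → w ← 0.836670 + 0.5·1.121138 = 1.397239
t=1.500000, w=1.397239: f=1.872300 → w ← 1.397239 + 0.5·1.872300 = 2.333389
w(2) ≈ 2.3334

2.3334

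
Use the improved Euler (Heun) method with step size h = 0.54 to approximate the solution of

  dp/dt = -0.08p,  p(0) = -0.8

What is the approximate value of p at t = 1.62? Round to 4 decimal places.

-0.7028

Heun: k1 = f(t_n, p_n); k2 = f(t_n + h, p_n + h·k1); p_{n+1} = p_n + (h/2)·(k1 + k2).
t=0.000000, p=-0.800000:
  k1 = f(0.000000, -0.800000) = 0.064000
  k2 = f(0.540000, -0.765440) = 0.061235
  p ← -0.800000 + (0.54/2)·(0.064000 + 0.061235) = -0.766186
t=0.540000, p=-0.766186:
  k1 = f(0.540000, -0.766186) = 0.061295
  k2 = f(1.080000, -0.733087) = 0.058647
  p ← -0.766186 + (0.54/2)·(0.061295 + 0.058647) = -0.733802
t=1.080000, p=-0.733802:
  k1 = f(1.080000, -0.733802) = 0.058704
  k2 = f(1.620000, -0.702102) = 0.056168
  p ← -0.733802 + (0.54/2)·(0.058704 + 0.056168) = -0.702787
p(1.62) ≈ -0.7028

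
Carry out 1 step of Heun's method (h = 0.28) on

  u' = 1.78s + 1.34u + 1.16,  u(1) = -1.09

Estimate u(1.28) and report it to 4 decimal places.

Heun: k1 = f(s_n, u_n); k2 = f(s_n + h, u_n + h·k1); u_{n+1} = u_n + (h/2)·(k1 + k2).
s=1.000000, u=-1.090000:
  k1 = f(1.000000, -1.090000) = 1.479400
  k2 = f(1.280000, -0.675768) = 2.532871
  u ← -1.090000 + (0.28/2)·(1.479400 + 2.532871) = -0.528282
u(1.28) ≈ -0.5283

-0.5283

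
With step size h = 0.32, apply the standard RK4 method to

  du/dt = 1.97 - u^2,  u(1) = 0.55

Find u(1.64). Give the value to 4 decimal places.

1.2126

RK4: k1 = f(t_n, u_n); k2 = f(t_n + h/2, u_n + (h/2)·k1); k3 = f(t_n + h/2, u_n + (h/2)·k2); k4 = f(t_n + h, u_n + h·k3); u_{n+1} = u_n + (h/6)·(k1 + 2k2 + 2k3 + k4).
t=1.000000, u=0.550000:
  k1 = f(1.000000, 0.550000) = 1.667500
  k2 = f(1.160000, 0.816800) = 1.302838
  k3 = f(1.160000, 0.758454) = 1.394747
  k4 = f(1.320000, 0.996319) = 0.977348
  u ← 0.550000 + (0.32/6)·(k1 + 2k2 + 2k3 + k4) = 0.978801
t=1.320000, u=0.978801:
  k1 = f(1.320000, 0.978801) = 1.011949
  k2 = f(1.480000, 1.140713) = 0.668774
  k3 = f(1.480000, 1.085805) = 0.791028
  k4 = f(1.640000, 1.231930) = 0.452349
  u ← 0.978801 + (0.32/6)·(k1 + 2k2 + 2k3 + k4) = 1.212609
u(1.64) ≈ 1.2126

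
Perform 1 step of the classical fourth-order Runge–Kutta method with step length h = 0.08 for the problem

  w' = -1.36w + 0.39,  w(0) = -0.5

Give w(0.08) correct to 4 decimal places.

RK4: k1 = f(t_n, w_n); k2 = f(t_n + h/2, w_n + (h/2)·k1); k3 = f(t_n + h/2, w_n + (h/2)·k2); k4 = f(t_n + h, w_n + h·k3); w_{n+1} = w_n + (h/6)·(k1 + 2k2 + 2k3 + k4).
t=0.000000, w=-0.500000:
  k1 = f(0.000000, -0.500000) = 1.070000
  k2 = f(0.040000, -0.457200) = 1.011792
  k3 = f(0.040000, -0.459528) = 1.014959
  k4 = f(0.080000, -0.418803) = 0.959573
  w ← -0.500000 + (0.08/6)·(k1 + 2k2 + 2k3 + k4) = -0.418892
w(0.08) ≈ -0.4189

-0.4189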